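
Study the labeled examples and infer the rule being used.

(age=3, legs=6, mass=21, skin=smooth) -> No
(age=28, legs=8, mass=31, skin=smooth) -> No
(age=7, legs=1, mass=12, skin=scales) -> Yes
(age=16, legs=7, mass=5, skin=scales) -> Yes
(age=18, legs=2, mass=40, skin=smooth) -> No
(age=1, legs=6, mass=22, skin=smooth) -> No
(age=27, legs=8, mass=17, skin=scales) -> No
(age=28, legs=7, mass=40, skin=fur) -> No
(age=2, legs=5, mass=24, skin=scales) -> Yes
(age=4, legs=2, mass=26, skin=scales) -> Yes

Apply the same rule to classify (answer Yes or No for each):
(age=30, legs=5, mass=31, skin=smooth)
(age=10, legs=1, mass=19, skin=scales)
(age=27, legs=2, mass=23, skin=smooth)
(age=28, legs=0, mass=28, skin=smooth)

The simplest hypothesis consistent with all the labels is: skin is scales AND age ≤ 16.

No, Yes, No, No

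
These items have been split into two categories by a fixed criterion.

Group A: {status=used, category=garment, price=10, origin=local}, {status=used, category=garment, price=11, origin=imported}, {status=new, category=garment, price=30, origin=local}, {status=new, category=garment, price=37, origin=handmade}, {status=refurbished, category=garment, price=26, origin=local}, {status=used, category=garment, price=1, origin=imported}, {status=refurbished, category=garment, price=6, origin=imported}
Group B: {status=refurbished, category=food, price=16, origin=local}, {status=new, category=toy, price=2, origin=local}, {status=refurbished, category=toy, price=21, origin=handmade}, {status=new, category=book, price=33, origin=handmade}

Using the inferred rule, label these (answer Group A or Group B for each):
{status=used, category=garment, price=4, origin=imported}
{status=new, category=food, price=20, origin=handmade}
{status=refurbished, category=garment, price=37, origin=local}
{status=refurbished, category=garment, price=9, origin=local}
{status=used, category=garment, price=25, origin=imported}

Group A, Group B, Group A, Group A, Group A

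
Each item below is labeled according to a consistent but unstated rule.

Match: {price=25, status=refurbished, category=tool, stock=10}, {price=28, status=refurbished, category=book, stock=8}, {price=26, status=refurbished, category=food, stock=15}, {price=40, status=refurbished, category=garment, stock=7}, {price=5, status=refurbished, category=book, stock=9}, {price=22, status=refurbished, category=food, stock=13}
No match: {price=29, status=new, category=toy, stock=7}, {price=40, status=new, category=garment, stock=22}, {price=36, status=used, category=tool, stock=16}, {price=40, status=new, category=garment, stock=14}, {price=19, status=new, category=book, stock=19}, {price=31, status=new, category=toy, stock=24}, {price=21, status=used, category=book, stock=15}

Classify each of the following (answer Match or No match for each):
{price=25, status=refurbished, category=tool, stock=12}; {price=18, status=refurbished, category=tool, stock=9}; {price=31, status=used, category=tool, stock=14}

The pattern is that an item is 'Match' exactly when: status is refurbished.
{price=25, status=refurbished, category=tool, stock=12} → status is refurbished → Match. {price=18, status=refurbished, category=tool, stock=9} → status is refurbished → Match. {price=31, status=used, category=tool, stock=14} → status is used → No match.

Match, Match, No match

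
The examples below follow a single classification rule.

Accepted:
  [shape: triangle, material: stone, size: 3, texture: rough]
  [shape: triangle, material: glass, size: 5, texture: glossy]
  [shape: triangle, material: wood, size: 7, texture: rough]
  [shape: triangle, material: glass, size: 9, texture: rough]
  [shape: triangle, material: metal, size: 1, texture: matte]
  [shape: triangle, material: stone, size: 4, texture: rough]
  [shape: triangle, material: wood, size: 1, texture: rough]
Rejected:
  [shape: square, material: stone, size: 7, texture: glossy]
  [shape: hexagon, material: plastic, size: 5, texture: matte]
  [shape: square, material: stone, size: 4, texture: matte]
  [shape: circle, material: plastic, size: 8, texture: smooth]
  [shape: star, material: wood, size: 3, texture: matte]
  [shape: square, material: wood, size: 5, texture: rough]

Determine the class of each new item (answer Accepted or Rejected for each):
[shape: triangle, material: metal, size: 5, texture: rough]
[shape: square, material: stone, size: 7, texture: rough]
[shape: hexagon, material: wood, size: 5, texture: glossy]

Accepted, Rejected, Rejected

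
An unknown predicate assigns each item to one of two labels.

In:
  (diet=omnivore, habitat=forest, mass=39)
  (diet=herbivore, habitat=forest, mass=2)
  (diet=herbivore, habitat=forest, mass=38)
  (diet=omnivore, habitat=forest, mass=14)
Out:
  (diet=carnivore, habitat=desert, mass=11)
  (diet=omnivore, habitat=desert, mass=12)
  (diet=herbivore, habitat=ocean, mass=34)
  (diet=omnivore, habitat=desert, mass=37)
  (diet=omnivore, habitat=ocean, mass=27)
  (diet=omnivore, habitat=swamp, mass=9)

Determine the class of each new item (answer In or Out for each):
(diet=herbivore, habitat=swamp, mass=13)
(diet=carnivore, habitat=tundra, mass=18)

Comparing the two groups points to one rule — habitat is forest.
(diet=herbivore, habitat=swamp, mass=13) → habitat is swamp → Out. (diet=carnivore, habitat=tundra, mass=18) → habitat is tundra → Out.

Out, Out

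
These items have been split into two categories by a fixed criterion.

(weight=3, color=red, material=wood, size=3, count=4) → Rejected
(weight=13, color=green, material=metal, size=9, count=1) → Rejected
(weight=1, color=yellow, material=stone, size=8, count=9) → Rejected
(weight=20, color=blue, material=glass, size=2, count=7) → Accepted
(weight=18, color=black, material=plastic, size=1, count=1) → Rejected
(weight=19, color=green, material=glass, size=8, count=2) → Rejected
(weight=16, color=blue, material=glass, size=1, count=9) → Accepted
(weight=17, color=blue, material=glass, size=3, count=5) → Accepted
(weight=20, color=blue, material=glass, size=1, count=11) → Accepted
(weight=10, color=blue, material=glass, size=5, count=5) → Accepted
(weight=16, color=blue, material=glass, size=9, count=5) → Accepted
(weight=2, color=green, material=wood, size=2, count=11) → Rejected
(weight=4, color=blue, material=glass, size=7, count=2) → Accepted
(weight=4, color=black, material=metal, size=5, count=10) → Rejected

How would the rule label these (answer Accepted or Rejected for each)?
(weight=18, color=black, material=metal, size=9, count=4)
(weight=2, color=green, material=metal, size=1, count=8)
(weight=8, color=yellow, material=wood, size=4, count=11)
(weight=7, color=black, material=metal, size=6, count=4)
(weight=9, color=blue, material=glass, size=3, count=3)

Every 'Accepted' example satisfies: color is blue. None of the 'Rejected' examples do.
(weight=18, color=black, material=metal, size=9, count=4): Rejected (color is black). (weight=2, color=green, material=metal, size=1, count=8): Rejected (color is green). (weight=8, color=yellow, material=wood, size=4, count=11): Rejected (color is yellow). (weight=7, color=black, material=metal, size=6, count=4): Rejected (color is black). (weight=9, color=blue, material=glass, size=3, count=3): Accepted (color is blue).

Rejected, Rejected, Rejected, Rejected, Accepted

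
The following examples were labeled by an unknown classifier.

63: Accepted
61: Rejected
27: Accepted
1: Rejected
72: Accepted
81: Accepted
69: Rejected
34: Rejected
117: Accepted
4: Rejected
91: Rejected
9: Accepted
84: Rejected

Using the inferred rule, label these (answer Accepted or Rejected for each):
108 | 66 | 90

Accepted, Rejected, Accepted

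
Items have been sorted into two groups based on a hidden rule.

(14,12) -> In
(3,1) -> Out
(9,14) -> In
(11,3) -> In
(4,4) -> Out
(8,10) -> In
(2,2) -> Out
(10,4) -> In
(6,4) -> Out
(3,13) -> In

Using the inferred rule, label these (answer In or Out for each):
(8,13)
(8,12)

In, In

The classifier is using: sum ≥ 14.
(8,13): 8+13 = 21, satisfies this → In. (8,12): 8+12 = 20, satisfies this → In.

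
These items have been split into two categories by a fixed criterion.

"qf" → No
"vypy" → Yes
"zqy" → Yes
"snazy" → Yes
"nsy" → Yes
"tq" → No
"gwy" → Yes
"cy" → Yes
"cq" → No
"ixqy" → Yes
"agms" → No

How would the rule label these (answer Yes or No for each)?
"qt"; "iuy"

No, Yes

The simplest hypothesis consistent with all the labels is: contains 'y'.
"qt": No (no 'y').
"iuy": Yes (has 'y').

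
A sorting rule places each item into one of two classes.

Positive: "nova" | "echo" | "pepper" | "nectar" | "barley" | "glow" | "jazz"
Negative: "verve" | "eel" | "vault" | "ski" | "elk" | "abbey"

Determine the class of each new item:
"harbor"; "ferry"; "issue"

Comparing the two groups points to one rule — even length.
"harbor": length 6 — meets the rule, so Positive.
"ferry": length 5 — doesn't match, so Negative.
"issue": length 5 — doesn't match, so Negative.

Positive, Negative, Negative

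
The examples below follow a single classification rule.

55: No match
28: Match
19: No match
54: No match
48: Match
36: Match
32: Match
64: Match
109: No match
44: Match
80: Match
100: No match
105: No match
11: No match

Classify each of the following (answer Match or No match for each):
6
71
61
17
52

No match, No match, No match, No match, Match

Rule: multiple of 4 AND at most 80. This holds for each 'Match' example and fails for each 'No match' one.
6 → 6 = 4·1 + 2, 6 ≤ 80 → No match.
71 → 71 = 4·17 + 3, 71 ≤ 80 → No match.
61 → 61 = 4·15 + 1, 61 ≤ 80 → No match.
17 → 17 = 4·4 + 1, 17 ≤ 80 → No match.
52 → 52 = 4·13, 52 ≤ 80 → Match.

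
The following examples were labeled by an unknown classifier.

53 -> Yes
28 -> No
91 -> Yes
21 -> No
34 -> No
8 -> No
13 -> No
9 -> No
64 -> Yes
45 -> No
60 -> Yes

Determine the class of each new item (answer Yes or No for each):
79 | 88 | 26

The distinguishing property — at least 53 — holds for all the 'Yes' cases and none of the 'No' cases.
79: 79 ≥ 53 — has this property, so Yes. 88: 88 ≥ 53 — has this property, so Yes. 26: 26 < 53 — lacks this property, so No.

Yes, Yes, No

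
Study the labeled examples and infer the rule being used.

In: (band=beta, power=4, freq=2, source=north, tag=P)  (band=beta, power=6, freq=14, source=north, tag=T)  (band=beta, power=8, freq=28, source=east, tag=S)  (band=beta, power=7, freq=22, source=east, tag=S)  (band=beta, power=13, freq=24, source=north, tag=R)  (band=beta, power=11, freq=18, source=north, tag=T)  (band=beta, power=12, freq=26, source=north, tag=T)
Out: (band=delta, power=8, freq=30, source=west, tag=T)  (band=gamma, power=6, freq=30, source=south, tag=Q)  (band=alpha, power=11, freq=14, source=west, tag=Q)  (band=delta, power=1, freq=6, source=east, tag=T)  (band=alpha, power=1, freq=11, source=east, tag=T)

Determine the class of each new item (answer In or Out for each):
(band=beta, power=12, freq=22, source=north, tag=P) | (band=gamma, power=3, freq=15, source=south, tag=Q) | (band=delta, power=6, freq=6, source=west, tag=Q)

All 'In' examples share one property — band is beta — and every 'Out' example lacks it.

In, Out, Out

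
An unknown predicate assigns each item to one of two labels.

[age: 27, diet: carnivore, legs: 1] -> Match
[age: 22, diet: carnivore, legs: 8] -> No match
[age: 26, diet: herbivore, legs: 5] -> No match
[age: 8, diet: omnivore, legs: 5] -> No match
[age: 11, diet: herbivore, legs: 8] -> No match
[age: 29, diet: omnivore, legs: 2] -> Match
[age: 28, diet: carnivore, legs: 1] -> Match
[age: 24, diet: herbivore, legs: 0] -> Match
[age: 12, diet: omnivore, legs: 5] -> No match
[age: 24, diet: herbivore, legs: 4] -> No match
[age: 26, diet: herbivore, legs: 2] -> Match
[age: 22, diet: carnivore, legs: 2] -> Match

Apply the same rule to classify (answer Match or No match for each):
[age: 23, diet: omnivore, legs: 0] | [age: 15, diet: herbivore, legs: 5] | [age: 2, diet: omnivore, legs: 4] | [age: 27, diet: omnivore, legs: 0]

Match, No match, No match, Match

A rule that fits every label: legs ≤ 2 — true of each 'Match' example, false of each 'No match' one.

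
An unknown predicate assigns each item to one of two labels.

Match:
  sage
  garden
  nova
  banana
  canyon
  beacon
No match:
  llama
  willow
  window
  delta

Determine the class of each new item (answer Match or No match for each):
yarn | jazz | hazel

One predicate separates the groups cleanly: even length AND contains 'a'.
yarn: length 4, has 'a', passes → Match. jazz: length 4, has 'a', passes → Match. hazel: length 5, has 'a', fails this test → No match.

Match, Match, No match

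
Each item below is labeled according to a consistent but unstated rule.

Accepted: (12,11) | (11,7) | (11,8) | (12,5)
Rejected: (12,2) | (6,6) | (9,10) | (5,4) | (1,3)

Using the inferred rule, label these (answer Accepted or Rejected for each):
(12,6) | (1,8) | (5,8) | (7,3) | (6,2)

Accepted, Rejected, Rejected, Rejected, Rejected

'Accepted' ⟺ first > second AND sum ≥ 17.
(12,6): 12 > 6, 12+6 = 18, passes → Accepted.
(1,8): 1 < 8, 1+8 = 9, doesn't match → Rejected.
(5,8): 5 < 8, 5+8 = 13, doesn't match → Rejected.
(7,3): 7 > 3, 7+3 = 10, doesn't match → Rejected.
(6,2): 6 > 2, 6+2 = 8, doesn't match → Rejected.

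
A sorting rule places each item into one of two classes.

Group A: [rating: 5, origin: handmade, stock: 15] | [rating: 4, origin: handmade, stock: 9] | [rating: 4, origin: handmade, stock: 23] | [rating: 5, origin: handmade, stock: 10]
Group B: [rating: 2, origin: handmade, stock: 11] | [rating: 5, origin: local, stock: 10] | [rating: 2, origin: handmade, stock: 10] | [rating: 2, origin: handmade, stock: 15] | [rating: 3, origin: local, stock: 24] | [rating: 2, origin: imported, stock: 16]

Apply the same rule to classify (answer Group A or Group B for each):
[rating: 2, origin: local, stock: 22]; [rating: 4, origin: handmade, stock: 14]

One predicate separates the groups cleanly: origin is handmade AND rating ≥ 3.

Group B, Group A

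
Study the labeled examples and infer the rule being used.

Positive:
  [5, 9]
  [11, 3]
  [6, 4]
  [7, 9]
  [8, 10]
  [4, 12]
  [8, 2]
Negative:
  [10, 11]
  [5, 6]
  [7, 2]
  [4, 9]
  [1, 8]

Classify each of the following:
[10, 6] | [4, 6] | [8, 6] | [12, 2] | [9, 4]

Positive, Positive, Positive, Positive, Negative

All 'Positive' examples share one property — sum is even — and every 'Negative' example lacks it.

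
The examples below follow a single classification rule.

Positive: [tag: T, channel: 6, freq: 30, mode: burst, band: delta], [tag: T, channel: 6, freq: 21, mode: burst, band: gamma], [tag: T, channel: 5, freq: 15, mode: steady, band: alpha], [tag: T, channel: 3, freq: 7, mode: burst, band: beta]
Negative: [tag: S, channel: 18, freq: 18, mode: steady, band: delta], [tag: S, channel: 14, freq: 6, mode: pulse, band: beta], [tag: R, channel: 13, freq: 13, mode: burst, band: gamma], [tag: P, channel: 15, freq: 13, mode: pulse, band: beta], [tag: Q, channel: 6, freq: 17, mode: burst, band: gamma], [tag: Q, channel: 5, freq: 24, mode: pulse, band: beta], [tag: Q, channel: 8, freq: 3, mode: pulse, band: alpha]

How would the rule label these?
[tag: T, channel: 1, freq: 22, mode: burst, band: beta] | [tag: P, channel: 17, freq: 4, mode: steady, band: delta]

Rule: tag is T. This holds for each 'Positive' example and fails for each 'Negative' one.
Positive: [tag: T, channel: 1, freq: 22, mode: burst, band: beta], since tag is T. Negative: [tag: P, channel: 17, freq: 4, mode: steady, band: delta], since tag is P.

Positive, Negative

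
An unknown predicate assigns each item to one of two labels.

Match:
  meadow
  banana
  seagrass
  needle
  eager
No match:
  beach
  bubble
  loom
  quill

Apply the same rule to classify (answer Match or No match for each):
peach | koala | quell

The common property of the 'Match' items is: has ≥ 3 vowels. No 'No match' item has it.

No match, Match, No match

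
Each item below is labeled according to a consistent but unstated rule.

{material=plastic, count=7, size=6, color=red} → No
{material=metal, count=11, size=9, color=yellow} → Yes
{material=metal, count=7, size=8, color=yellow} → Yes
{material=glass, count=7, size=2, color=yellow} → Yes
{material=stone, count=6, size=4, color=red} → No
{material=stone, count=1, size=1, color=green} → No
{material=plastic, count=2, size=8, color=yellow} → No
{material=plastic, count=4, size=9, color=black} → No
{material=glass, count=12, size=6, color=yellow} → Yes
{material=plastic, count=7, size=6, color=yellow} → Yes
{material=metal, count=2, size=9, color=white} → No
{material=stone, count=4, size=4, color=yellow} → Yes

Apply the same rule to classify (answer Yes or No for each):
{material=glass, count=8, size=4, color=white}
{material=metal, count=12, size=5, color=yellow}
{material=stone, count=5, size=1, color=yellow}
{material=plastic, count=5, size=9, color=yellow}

The simplest hypothesis consistent with all the labels is: color is yellow AND count ≥ 4.

No, Yes, Yes, Yes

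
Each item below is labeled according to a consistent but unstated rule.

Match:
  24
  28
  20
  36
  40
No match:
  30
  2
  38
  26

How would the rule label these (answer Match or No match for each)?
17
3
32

No match, No match, Match

Rule: multiple of 4. This holds for each 'Match' example and fails for each 'No match' one.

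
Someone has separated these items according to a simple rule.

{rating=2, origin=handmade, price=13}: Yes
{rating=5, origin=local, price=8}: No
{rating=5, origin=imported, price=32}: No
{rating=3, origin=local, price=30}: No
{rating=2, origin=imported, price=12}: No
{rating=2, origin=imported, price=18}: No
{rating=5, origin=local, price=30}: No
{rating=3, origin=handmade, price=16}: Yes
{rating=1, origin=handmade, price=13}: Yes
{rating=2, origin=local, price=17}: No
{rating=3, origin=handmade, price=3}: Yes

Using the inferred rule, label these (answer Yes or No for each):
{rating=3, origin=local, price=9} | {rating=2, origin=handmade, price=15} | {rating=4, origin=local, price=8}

No, Yes, No

All 'Yes' examples share one property — origin is handmade — and every 'No' example lacks it.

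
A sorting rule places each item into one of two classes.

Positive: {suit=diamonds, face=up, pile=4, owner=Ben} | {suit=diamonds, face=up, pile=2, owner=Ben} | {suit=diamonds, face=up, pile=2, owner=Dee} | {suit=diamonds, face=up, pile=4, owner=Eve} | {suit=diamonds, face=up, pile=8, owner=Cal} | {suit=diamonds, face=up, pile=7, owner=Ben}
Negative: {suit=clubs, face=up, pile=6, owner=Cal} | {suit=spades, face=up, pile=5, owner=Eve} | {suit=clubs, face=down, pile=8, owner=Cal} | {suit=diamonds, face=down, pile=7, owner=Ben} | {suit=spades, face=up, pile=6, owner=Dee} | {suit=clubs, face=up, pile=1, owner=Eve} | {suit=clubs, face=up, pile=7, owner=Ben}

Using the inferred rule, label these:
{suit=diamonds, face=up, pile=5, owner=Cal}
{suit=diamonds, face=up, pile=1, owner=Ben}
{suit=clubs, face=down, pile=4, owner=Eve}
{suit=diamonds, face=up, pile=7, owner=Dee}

Positive, Positive, Negative, Positive

One predicate separates the groups cleanly: suit is diamonds AND face is up.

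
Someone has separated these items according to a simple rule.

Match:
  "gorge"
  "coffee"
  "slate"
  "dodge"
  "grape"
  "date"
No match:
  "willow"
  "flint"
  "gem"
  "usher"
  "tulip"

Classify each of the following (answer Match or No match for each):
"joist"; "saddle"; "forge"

No match, Match, Match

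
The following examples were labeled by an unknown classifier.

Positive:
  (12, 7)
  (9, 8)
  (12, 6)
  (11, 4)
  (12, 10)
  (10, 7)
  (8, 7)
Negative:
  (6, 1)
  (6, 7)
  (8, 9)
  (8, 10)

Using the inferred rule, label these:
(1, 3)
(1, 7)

Negative, Negative

The simplest hypothesis consistent with all the labels is: first > second AND sum ≥ 13.
(1, 3) — 1 < 3, 1+3 = 4, hence Negative.
(1, 7) — 1 < 7, 1+7 = 8, hence Negative.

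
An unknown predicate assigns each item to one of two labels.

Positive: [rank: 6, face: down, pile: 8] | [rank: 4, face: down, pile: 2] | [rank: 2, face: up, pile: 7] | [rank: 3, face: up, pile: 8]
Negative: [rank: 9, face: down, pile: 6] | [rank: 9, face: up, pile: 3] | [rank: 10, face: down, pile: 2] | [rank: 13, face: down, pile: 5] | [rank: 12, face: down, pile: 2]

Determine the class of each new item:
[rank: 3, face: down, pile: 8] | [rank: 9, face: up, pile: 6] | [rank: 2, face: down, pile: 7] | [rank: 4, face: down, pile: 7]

Positive, Negative, Positive, Positive

A rule that fits every label: rank ≤ 6 — true of each 'Positive' example, false of each 'Negative' one.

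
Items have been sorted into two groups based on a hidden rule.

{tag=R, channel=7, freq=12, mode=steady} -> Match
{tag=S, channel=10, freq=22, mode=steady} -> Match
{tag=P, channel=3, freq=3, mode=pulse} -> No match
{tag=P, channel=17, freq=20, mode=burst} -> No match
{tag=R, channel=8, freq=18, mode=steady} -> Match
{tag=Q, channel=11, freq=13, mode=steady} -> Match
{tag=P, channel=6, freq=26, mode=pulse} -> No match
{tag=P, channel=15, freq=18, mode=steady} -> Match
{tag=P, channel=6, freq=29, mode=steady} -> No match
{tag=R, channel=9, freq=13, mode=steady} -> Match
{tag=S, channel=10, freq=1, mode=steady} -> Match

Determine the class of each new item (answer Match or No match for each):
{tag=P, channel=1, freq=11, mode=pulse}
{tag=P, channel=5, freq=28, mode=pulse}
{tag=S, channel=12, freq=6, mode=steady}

Rule: mode is steady AND freq ≤ 22. This holds for each 'Match' example and fails for each 'No match' one.

No match, No match, Match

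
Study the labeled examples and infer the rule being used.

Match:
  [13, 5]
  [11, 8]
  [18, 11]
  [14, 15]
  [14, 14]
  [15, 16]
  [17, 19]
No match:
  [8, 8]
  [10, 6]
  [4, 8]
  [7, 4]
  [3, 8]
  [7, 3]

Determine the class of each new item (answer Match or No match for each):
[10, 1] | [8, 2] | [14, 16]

No match, No match, Match

Rule: sum ≥ 18. This holds for each 'Match' example and fails for each 'No match' one.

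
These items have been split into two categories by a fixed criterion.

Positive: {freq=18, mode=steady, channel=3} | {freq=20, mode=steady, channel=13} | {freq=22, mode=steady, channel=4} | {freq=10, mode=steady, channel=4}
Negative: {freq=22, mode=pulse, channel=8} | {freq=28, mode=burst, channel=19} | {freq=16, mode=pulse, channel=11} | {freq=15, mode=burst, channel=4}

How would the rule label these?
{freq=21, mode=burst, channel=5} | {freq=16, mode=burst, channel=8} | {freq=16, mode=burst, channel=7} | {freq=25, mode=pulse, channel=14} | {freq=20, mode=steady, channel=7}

Negative, Negative, Negative, Negative, Positive

A rule that fits every label: mode is steady — true of each 'Positive' example, false of each 'Negative' one.
{freq=21, mode=burst, channel=5}: mode is burst — doesn't match, so Negative. {freq=16, mode=burst, channel=8}: mode is burst — doesn't match, so Negative. {freq=16, mode=burst, channel=7}: mode is burst — doesn't match, so Negative. {freq=25, mode=pulse, channel=14}: mode is pulse — doesn't match, so Negative. {freq=20, mode=steady, channel=7}: mode is steady — matches, so Positive.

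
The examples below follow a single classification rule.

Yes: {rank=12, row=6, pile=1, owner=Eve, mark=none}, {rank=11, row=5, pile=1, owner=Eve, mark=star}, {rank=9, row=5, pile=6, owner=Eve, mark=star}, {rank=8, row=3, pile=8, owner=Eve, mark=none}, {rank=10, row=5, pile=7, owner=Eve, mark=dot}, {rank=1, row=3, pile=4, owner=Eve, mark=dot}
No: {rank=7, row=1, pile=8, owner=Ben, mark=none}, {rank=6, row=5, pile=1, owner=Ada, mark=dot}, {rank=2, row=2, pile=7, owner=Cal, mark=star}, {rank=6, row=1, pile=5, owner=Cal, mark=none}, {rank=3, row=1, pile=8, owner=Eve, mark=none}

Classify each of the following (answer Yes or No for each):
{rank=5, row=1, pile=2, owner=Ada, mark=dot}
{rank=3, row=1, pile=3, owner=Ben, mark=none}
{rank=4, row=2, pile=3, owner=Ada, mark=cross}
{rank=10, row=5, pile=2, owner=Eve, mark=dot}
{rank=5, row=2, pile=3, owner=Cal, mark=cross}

No, No, No, Yes, No

The common property of the 'Yes' items is: owner is Eve AND row ≥ 2. No 'No' item has it.
{rank=5, row=1, pile=2, owner=Ada, mark=dot}: owner is Ada, row = 1 — fails the rule, so No. {rank=3, row=1, pile=3, owner=Ben, mark=none}: owner is Ben, row = 1 — fails the rule, so No. {rank=4, row=2, pile=3, owner=Ada, mark=cross}: owner is Ada, row = 2 — fails the rule, so No. {rank=10, row=5, pile=2, owner=Eve, mark=dot}: owner is Eve, row = 5 — passes, so Yes. {rank=5, row=2, pile=3, owner=Cal, mark=cross}: owner is Cal, row = 2 — fails the rule, so No.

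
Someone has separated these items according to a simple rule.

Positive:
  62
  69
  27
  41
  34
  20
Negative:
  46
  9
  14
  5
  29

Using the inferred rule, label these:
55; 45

Looking at the examples, the only property every 'Positive' case has and every 'Negative' case lacks is: ≡ 6 (mod 7).

Positive, Negative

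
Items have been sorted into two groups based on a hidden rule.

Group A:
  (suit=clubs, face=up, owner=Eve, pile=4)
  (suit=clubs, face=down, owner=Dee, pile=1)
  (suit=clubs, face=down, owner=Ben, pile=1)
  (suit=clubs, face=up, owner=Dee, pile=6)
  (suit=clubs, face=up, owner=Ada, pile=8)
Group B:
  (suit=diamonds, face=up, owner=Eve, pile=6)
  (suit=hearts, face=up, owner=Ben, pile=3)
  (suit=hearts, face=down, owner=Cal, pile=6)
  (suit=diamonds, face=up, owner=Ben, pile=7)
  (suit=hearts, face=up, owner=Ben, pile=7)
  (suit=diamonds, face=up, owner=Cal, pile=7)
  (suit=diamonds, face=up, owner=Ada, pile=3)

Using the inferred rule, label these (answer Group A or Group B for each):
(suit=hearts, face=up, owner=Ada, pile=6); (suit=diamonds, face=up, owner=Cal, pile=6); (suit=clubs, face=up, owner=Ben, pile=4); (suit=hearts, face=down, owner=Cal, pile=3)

The simplest hypothesis consistent with all the labels is: suit is clubs.
(suit=hearts, face=up, owner=Ada, pile=6): suit is hearts — lacks this property, so Group B. (suit=diamonds, face=up, owner=Cal, pile=6): suit is diamonds — lacks this property, so Group B. (suit=clubs, face=up, owner=Ben, pile=4): suit is clubs — qualifies, so Group A. (suit=hearts, face=down, owner=Cal, pile=3): suit is hearts — lacks this property, so Group B.

Group B, Group B, Group A, Group B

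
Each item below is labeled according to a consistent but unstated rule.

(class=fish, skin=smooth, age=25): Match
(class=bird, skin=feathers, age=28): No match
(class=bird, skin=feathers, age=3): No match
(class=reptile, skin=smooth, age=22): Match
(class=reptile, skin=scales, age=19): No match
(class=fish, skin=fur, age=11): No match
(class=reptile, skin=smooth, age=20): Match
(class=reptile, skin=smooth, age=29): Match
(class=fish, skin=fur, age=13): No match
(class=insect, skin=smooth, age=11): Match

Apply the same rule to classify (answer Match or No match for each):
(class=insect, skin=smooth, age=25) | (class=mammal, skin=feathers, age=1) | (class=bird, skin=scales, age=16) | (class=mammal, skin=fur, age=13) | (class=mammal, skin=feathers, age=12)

Match, No match, No match, No match, No match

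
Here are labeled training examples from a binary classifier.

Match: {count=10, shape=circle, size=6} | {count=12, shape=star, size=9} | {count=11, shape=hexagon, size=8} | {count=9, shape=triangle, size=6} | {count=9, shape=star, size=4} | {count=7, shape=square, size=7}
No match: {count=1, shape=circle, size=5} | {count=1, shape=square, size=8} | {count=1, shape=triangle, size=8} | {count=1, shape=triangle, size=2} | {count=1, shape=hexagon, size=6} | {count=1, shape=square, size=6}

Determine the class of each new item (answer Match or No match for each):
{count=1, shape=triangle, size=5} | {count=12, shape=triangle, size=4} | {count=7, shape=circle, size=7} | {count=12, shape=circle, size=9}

The common property of the 'Match' items is: count ≥ 7. No 'No match' item has it.
{count=1, shape=triangle, size=5}: count = 1 — fails this test, so No match.
{count=12, shape=triangle, size=4}: count = 12 — satisfies this, so Match.
{count=7, shape=circle, size=7}: count = 7 — satisfies this, so Match.
{count=12, shape=circle, size=9}: count = 12 — satisfies this, so Match.

No match, Match, Match, Match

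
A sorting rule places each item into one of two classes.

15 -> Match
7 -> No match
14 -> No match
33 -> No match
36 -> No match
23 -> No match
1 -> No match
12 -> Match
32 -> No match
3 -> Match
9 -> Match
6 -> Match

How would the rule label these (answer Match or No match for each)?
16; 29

The common property of the 'Match' items is: multiple of 3 AND at most 15. No 'No match' item has it.

No match, No match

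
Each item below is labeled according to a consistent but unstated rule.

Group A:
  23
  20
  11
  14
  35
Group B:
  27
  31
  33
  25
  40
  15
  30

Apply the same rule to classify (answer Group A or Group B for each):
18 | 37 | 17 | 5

Group B, Group B, Group A, Group A

The rule appears to be: ≡ 2 (mod 3).
Group B: 18, since 18 mod 3 = 0. Group B: 37, since 37 mod 3 = 1. Group A: 17, since 17 mod 3 = 2. Group A: 5, since 5 mod 3 = 2.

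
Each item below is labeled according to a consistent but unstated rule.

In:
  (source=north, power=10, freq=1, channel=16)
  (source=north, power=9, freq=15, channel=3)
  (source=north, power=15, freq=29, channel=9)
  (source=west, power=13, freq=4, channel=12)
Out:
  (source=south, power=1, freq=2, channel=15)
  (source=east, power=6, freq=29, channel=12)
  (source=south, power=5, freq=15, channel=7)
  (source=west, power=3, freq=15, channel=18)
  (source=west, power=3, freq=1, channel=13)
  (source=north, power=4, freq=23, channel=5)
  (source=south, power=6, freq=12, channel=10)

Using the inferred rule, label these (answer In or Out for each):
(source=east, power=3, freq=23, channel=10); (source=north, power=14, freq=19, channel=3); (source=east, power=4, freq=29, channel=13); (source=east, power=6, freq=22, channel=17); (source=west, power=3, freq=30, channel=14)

The classifier is using: power ≥ 9.
(source=east, power=3, freq=23, channel=10) → power = 3 → Out.
(source=north, power=14, freq=19, channel=3) → power = 14 → In.
(source=east, power=4, freq=29, channel=13) → power = 4 → Out.
(source=east, power=6, freq=22, channel=17) → power = 6 → Out.
(source=west, power=3, freq=30, channel=14) → power = 3 → Out.

Out, In, Out, Out, Out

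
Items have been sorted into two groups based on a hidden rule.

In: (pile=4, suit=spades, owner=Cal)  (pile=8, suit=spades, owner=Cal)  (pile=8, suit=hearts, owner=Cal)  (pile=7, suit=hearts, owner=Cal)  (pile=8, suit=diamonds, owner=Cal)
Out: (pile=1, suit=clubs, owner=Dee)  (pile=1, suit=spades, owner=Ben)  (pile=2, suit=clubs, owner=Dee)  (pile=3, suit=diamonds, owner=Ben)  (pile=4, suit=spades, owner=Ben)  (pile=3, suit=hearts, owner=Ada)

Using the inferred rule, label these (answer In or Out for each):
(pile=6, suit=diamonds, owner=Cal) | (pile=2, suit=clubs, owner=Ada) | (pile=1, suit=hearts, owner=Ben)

Rule: owner is Cal. This holds for each 'In' example and fails for each 'Out' one.

In, Out, Out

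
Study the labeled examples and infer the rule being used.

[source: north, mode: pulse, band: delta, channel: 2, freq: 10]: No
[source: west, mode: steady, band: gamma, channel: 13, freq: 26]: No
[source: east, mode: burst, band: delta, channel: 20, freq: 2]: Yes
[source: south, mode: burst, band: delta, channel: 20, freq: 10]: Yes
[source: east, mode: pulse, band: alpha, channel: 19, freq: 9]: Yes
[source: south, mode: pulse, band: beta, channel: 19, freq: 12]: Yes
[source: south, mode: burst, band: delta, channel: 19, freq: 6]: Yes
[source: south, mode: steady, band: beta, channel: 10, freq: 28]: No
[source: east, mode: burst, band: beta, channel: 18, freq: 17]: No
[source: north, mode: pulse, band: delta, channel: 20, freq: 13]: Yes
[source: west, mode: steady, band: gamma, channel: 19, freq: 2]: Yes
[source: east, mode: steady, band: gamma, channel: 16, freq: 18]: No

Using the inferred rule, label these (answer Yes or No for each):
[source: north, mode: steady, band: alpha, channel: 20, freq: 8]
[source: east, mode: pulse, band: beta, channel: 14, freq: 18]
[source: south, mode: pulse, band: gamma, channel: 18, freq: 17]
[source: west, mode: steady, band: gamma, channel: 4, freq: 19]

The classifier is using: channel ≥ 19.
Yes: [source: north, mode: steady, band: alpha, channel: 20, freq: 8], since channel = 20.
No: [source: east, mode: pulse, band: beta, channel: 14, freq: 18], since channel = 14.
No: [source: south, mode: pulse, band: gamma, channel: 18, freq: 17], since channel = 18.
No: [source: west, mode: steady, band: gamma, channel: 4, freq: 19], since channel = 4.

Yes, No, No, No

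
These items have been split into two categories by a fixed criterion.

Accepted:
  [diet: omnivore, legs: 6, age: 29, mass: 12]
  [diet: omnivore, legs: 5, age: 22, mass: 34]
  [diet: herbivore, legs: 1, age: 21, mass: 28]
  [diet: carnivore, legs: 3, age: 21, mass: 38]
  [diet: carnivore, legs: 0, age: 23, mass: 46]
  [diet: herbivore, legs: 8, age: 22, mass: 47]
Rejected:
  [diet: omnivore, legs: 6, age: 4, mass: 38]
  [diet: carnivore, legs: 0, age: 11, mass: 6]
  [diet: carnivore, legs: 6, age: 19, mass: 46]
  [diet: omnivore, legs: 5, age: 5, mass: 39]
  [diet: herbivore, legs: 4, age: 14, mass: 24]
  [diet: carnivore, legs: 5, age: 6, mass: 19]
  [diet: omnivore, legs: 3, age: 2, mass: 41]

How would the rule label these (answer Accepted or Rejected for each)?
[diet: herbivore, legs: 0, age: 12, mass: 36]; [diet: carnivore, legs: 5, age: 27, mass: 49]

The rule appears to be: age ≥ 21.

Rejected, Accepted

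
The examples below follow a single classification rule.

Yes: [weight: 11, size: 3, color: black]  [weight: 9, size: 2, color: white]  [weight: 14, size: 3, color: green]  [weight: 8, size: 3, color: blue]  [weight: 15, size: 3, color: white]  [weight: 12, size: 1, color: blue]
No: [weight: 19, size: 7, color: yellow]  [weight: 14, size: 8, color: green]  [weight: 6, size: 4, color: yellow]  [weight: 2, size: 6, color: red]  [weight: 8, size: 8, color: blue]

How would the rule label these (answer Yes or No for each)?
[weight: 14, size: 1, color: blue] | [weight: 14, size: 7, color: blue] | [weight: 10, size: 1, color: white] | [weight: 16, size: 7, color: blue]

Yes, No, Yes, No

'Yes' ⟺ size ≤ 3.
[weight: 14, size: 1, color: blue] → size = 1 → Yes. [weight: 14, size: 7, color: blue] → size = 7 → No. [weight: 10, size: 1, color: white] → size = 1 → Yes. [weight: 16, size: 7, color: blue] → size = 7 → No.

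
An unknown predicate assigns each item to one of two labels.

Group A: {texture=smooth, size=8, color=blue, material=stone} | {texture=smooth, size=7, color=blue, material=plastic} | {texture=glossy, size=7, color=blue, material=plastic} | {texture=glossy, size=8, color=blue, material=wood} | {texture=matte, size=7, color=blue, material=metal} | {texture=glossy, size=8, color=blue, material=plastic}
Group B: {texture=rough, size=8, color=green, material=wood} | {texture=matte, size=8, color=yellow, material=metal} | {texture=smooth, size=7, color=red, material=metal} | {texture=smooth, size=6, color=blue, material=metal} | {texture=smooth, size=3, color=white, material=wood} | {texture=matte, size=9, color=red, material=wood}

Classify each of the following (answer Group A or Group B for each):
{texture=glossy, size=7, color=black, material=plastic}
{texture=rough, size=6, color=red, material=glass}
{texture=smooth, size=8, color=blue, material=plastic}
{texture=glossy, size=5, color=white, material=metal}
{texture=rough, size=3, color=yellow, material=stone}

Group B, Group B, Group A, Group B, Group B

One predicate separates the groups cleanly: color is blue AND size ≥ 7.
{texture=glossy, size=7, color=black, material=plastic}: color is black, size = 7, doesn't qualify → Group B.
{texture=rough, size=6, color=red, material=glass}: color is red, size = 6, doesn't qualify → Group B.
{texture=smooth, size=8, color=blue, material=plastic}: color is blue, size = 8, matches → Group A.
{texture=glossy, size=5, color=white, material=metal}: color is white, size = 5, doesn't qualify → Group B.
{texture=rough, size=3, color=yellow, material=stone}: color is yellow, size = 3, doesn't qualify → Group B.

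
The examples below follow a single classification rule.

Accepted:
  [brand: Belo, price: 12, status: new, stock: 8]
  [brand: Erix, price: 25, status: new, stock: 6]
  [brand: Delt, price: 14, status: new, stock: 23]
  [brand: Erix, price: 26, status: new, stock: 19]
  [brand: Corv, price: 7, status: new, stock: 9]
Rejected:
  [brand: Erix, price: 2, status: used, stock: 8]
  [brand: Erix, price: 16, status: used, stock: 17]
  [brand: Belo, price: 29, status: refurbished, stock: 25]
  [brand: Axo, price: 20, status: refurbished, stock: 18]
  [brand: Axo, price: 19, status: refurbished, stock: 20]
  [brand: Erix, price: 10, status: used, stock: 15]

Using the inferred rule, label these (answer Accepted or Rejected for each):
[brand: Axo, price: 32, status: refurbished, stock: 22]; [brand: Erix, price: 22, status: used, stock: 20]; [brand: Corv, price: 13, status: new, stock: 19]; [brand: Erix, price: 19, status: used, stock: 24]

Rejected, Rejected, Accepted, Rejected

Every 'Accepted' example satisfies: status is new. None of the 'Rejected' examples do.
[brand: Axo, price: 32, status: refurbished, stock: 22]: Rejected (status is refurbished).
[brand: Erix, price: 22, status: used, stock: 20]: Rejected (status is used).
[brand: Corv, price: 13, status: new, stock: 19]: Accepted (status is new).
[brand: Erix, price: 19, status: used, stock: 24]: Rejected (status is used).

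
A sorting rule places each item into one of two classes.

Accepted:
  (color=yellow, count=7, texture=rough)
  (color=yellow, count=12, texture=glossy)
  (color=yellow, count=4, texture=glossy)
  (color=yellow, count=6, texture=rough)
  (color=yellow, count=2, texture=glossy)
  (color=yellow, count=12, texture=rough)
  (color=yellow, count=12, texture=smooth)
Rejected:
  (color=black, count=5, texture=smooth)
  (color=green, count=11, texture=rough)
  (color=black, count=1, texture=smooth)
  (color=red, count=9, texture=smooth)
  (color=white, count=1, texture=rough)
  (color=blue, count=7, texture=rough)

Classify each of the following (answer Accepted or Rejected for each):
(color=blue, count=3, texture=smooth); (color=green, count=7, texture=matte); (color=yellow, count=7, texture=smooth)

Rejected, Rejected, Accepted

One predicate separates the groups cleanly: color is yellow.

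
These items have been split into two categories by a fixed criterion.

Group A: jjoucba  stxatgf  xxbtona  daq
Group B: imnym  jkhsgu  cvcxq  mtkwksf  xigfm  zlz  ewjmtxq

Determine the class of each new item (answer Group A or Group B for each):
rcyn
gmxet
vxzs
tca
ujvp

Group B, Group B, Group B, Group A, Group B

One predicate separates the groups cleanly: contains 'a'.
rcyn: no 'a', doesn't qualify → Group B. gmxet: no 'a', doesn't qualify → Group B. vxzs: no 'a', doesn't qualify → Group B. tca: has 'a', fits → Group A. ujvp: no 'a', doesn't qualify → Group B.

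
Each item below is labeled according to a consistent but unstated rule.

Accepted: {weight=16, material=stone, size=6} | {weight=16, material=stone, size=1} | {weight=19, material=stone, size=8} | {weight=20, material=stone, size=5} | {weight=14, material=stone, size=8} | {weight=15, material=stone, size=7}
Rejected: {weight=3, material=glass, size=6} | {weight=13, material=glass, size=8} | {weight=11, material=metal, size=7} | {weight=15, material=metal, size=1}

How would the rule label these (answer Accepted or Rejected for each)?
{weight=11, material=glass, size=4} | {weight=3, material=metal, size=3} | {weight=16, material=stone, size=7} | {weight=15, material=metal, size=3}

Rejected, Rejected, Accepted, Rejected

Comparing the two groups points to one rule — material is stone.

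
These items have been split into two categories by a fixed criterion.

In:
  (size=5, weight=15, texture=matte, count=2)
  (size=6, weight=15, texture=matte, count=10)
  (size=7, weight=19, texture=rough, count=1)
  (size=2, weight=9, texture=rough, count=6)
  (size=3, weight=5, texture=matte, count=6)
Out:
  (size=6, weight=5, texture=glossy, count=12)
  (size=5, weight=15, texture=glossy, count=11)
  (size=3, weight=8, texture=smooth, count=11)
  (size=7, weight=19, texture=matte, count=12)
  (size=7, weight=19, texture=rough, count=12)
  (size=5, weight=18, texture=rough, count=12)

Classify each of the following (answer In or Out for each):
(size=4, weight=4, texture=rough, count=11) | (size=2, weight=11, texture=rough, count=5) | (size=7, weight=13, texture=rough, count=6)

A rule that fits every label: count ≤ 10 — true of each 'In' example, false of each 'Out' one.

Out, In, In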